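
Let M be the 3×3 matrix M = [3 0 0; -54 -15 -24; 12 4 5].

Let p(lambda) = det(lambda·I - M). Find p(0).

p(0) = det(0·I − M) = det(−M) = (−1)^3·det(M).
det(M) = 63, so p(0) = -63.

-63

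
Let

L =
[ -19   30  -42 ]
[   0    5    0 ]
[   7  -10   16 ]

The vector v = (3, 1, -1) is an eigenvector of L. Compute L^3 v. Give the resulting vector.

(375, 125, -125)

First find the eigenvalue: Lv = (15, 5, -5) = 5·(3, 1, -1), so λ = 5.
Then L^3 v = λ^3·v = 5^3·(3, 1, -1) = 125·(3, 1, -1) = (375, 125, -125).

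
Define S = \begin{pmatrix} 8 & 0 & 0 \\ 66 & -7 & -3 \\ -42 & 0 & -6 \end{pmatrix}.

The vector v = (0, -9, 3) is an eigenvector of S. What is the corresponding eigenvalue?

-6

Compute Sv: S·(0, -9, 3) = (0, 54, -18).
Since Sv = λv, compare component 2: 54 = λ·-9, so λ = -6.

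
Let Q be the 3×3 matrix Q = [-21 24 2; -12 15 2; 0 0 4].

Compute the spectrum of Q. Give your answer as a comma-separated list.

The characteristic polynomial is p(lambda) = det(lambda·I - Q).
Expanding the 3×3 determinant: p(lambda) = lambda^3 + 2·lambda^2 - 51·lambda + 108.
Rational-root test: lambda = 3 gives p(3) = 0.
Factor out (lambda - 3): p(lambda) = (lambda - 3)·(lambda^2 + 5·lambda - 36).
The quadratic factors as (lambda + 9)·(lambda - 4).
Eigenvalues: -9, 3, 4.

-9, 3, 4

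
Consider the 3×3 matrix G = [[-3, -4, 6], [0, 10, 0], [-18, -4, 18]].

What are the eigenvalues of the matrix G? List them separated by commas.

The characteristic polynomial is p(λ) = det(λI - G).
Cofactor expansion gives p(λ) = λ^3 - 25λ^2 + 204λ - 540.
Try λ = 6: p(6) = 0, so 6 is a root.
Factor out (λ - 6): p(λ) = (λ - 6)·(λ^2 - 19λ + 90).
The quadratic factors as (λ - 9)·(λ - 10).
Eigenvalues: 6, 9, 10.

6, 9, 10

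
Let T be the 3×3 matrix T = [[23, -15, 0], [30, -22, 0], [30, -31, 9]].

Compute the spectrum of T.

-7, 8, 9

Set up det(tI - T) = 0.
Expanding the 3×3 determinant: p(t) = t^3 - 10t^2 - 47t + 504.
Try t = -7: p(-7) = 0, so -7 is a root.
Dividing by (t + 7) leaves t^2 - 17t + 72.
The quadratic factors as (t - 8)·(t - 9).
Eigenvalues: -7, 8, 9.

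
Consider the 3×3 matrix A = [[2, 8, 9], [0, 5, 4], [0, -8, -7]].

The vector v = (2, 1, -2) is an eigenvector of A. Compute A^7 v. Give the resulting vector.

(-4374, -2187, 4374)

First find the eigenvalue: Av = (-6, -3, 6) = -3·(2, 1, -2), so λ = -3.
Then A^7 v = λ^7·v = (-3)^7·(2, 1, -2) = -2187·(2, 1, -2) = (-4374, -2187, 4374).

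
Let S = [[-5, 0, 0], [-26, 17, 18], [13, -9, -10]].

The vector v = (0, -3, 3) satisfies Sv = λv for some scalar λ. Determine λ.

-1

Compute Sv: S·(0, -3, 3) = (0, 3, -3).
Since Sv = λv, compare component 2: 3 = λ·-3, so λ = -1.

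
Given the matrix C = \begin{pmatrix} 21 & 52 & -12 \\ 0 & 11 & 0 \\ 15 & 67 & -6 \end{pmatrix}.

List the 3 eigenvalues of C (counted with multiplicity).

6, 9, 11

The characteristic polynomial is p(t) = det(tI - C).
Cofactor expansion gives p(t) = t^3 - 26t^2 + 219t - 594.
Since p(6) = 0, t = 6 is a root.
Factor out (t - 6): p(t) = (t - 6)·(t^2 - 20t + 99).
The quadratic factors as (t - 9)·(t - 11).
Eigenvalues: 6, 9, 11.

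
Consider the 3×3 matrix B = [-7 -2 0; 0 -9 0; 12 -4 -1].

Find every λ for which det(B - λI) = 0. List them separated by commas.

-9, -7, -1

The characteristic polynomial is p(t) = det(tI - B).
Expanding along the first row, p(t) = t^3 + 17t^2 + 79t + 63.
Rational-root test: t = -7 gives p(-7) = 0.
Factor out (t + 7): p(t) = (t + 7)·(t^2 + 10t + 9).
The quadratic factors as (t + 9)·(t + 1).
Eigenvalues: -9, -7, -1.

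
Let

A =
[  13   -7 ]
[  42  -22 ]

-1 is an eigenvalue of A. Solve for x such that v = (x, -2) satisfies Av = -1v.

We need (A + 1I)v = 0.
A + 1I = [[14, -7], [42, -21]].
Row 1: (14)·x + (-7)·-2 = 0
Row 2: (42)·x + (-21)·-2 = 0
Solving gives x = -1.
Check: A·(-1, -2) = (1, 2) = -1·(-1, -2).

-1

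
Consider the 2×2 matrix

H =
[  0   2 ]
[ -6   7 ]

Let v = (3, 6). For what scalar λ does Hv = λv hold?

4

Compute Hv: H·(3, 6) = (12, 24).
Since Hv = λv, compare component 1: 12 = λ·3, so λ = 4.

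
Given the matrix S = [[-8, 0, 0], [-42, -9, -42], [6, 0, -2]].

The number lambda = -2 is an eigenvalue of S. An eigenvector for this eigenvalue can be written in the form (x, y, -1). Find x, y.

We need (S + 2I)v = 0.
S + 2I = [[-6, 0, 0], [-42, -7, -42], [6, 0, 0]].
Row 1: (-6)·x + (0)·y + (0)·-1 = 0
Row 2: (-42)·x + (-7)·y + (-42)·-1 = 0
Row 3: (6)·x + (0)·y + (0)·-1 = 0
Solving gives x = 0, y = 6.
Check: S·(0, 6, -1) = (0, -12, 2) = -2·(0, 6, -1).

0, 6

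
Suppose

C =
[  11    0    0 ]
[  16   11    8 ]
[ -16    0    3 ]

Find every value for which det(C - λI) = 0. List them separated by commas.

3, 11, 11

Compute the characteristic polynomial p(r) = det(rI - C).
Cofactor expansion gives p(r) = r^3 - 25r^2 + 187r - 363.
Since p(3) = 0, r = 3 is a root.
Factor out (r - 3): p(r) = (r - 3)·(r^2 - 22r + 121).
The quadratic factor is (r - 11)^2.
Eigenvalues: 3, 11, 11.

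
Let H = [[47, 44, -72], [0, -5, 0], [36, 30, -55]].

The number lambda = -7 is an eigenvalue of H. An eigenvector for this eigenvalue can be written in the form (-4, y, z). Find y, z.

We need (H + 7I)v = 0.
H + 7I = [[54, 44, -72], [0, 2, 0], [36, 30, -48]].
Row 1: (54)·-4 + (44)·y + (-72)·z = 0
Row 2: (0)·-4 + (2)·y + (0)·z = 0
Row 3: (36)·-4 + (30)·y + (-48)·z = 0
Solving gives y = 0, z = -3.
Check: H·(-4, 0, -3) = (28, 0, 21) = -7·(-4, 0, -3).

0, -3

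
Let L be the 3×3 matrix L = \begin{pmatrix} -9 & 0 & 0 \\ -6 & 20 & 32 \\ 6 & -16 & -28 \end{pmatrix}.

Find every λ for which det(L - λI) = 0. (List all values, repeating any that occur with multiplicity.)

-12, -9, 4

Compute the characteristic polynomial p(λ) = det(λI - L).
Cofactor expansion gives p(λ) = λ^3 + 17λ^2 + 24λ - 432.
Since p(-12) = 0, λ = -12 is a root.
Dividing by (λ + 12) leaves λ^2 + 5λ - 36.
The quadratic factors as (λ + 9)·(λ - 4).
Eigenvalues: -12, -9, 4.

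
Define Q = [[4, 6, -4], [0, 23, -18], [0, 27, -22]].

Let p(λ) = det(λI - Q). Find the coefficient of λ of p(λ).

p(λ) = λ^3 - 5λ^2 - 16λ + 80.
The coefficient of λ is -16.

-16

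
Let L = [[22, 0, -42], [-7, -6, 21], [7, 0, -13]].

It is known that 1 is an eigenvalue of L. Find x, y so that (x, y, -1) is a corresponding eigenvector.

-2, -1

We need (L - 1I)v = 0.
L - 1I = [[21, 0, -42], [-7, -7, 21], [7, 0, -14]].
Row 1: (21)·x + (0)·y + (-42)·-1 = 0
Row 2: (-7)·x + (-7)·y + (21)·-1 = 0
Row 3: (7)·x + (0)·y + (-14)·-1 = 0
Solving gives x = -2, y = -1.
Check: L·(-2, -1, -1) = (-2, -1, -1) = 1·(-2, -1, -1).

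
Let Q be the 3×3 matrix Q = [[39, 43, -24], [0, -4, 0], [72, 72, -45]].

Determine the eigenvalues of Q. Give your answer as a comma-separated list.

The characteristic polynomial is p(s) = det(sI - Q).
Expanding along the first row, p(s) = s^3 + 10s^2 - 3s - 108.
Try s = -4: p(-4) = 0, so -4 is a root.
Dividing by (s + 4) leaves s^2 + 6s - 27.
The quadratic factors as (s + 9)·(s - 3).
Eigenvalues: -9, -4, 3.

-9, -4, 3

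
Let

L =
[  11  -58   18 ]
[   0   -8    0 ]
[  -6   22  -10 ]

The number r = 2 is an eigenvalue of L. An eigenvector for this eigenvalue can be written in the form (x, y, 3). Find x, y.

We need (L - 2I)v = 0.
L - 2I = [[9, -58, 18], [0, -10, 0], [-6, 22, -12]].
Row 1: (9)·x + (-58)·y + (18)·3 = 0
Row 2: (0)·x + (-10)·y + (0)·3 = 0
Row 3: (-6)·x + (22)·y + (-12)·3 = 0
Solving gives x = -6, y = 0.
Check: L·(-6, 0, 3) = (-12, 0, 6) = 2·(-6, 0, 3).

-6, 0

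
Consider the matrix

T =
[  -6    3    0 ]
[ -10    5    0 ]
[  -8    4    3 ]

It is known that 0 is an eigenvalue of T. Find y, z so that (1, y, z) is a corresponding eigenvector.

We need (T)v = 0.
T = [[-6, 3, 0], [-10, 5, 0], [-8, 4, 3]].
Row 1: (-6)·1 + (3)·y + (0)·z = 0
Row 2: (-10)·1 + (5)·y + (0)·z = 0
Row 3: (-8)·1 + (4)·y + (3)·z = 0
Solving gives y = 2, z = 0.
Check: T·(1, 2, 0) = (0, 0, 0) = 0·(1, 2, 0).

2, 0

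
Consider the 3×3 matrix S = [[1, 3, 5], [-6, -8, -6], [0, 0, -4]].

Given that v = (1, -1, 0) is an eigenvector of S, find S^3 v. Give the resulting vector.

First find the eigenvalue: Sv = (-2, 2, 0) = -2·(1, -1, 0), so λ = -2.
Then S^3 v = λ^3·v = (-2)^3·(1, -1, 0) = -8·(1, -1, 0) = (-8, 8, 0).

(-8, 8, 0)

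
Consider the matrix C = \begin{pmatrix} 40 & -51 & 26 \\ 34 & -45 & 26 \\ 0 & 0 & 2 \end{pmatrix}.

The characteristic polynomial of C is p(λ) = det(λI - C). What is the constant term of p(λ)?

132

p(λ) = λ^3 + 3λ^2 - 76λ + 132.
The constant term is 132.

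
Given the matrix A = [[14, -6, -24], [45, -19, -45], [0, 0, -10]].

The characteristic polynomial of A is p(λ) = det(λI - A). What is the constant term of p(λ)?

p(λ) = λ^3 + 15λ^2 + 54λ + 40.
The constant term is 40.

40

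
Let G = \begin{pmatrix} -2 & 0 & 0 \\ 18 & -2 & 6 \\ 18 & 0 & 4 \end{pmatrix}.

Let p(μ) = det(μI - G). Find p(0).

-16

p(0) = det(0·I − G) = det(−G) = (−1)^3·det(G).
det(G) = 16, so p(0) = -16.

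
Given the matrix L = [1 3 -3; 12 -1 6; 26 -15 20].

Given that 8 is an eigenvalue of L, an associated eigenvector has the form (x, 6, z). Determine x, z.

-9, 27

We need (L - 8I)v = 0.
L - 8I = [[-7, 3, -3], [12, -9, 6], [26, -15, 12]].
Row 1: (-7)·x + (3)·6 + (-3)·z = 0
Row 2: (12)·x + (-9)·6 + (6)·z = 0
Row 3: (26)·x + (-15)·6 + (12)·z = 0
Solving gives x = -9, z = 27.
Check: L·(-9, 6, 27) = (-72, 48, 216) = 8·(-9, 6, 27).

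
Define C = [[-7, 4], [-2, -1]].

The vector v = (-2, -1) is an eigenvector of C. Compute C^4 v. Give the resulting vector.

(-1250, -625)

First find the eigenvalue: Cv = (10, 5) = -5·(-2, -1), so λ = -5.
Then C^4 v = λ^4·v = (-5)^4·(-2, -1) = 625·(-2, -1) = (-1250, -625).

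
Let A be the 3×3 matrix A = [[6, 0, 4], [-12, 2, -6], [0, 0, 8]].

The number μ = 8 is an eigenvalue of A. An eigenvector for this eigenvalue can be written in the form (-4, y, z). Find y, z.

10, -2

We need (A - 8I)v = 0.
A - 8I = [[-2, 0, 4], [-12, -6, -6], [0, 0, 0]].
Row 1: (-2)·-4 + (0)·y + (4)·z = 0
Row 2: (-12)·-4 + (-6)·y + (-6)·z = 0
Row 3: (0)·-4 + (0)·y + (0)·z = 0
Solving gives y = 10, z = -2.
Check: A·(-4, 10, -2) = (-32, 80, -16) = 8·(-4, 10, -2).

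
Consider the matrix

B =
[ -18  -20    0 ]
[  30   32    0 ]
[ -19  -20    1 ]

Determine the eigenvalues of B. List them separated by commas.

1, 2, 12

Set up det(λI - B) = 0.
Expanding along the first row, p(λ) = λ^3 - 15λ^2 + 38λ - 24.
Rational-root test: λ = 1 gives p(1) = 0.
Dividing by (λ - 1) leaves λ^2 - 14λ + 24.
The quadratic factors as (λ - 2)·(λ - 12).
Eigenvalues: 1, 2, 12.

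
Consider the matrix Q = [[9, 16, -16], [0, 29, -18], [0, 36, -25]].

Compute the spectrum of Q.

Compute the characteristic polynomial p(μ) = det(μI - Q).
Cofactor expansion gives p(μ) = μ^3 - 13μ^2 - 41μ + 693.
Rational-root test: μ = -7 gives p(-7) = 0.
Dividing by (μ + 7) leaves μ^2 - 20μ + 99.
The quadratic factors as (μ - 9)·(μ - 11).
Eigenvalues: -7, 9, 11.

-7, 9, 11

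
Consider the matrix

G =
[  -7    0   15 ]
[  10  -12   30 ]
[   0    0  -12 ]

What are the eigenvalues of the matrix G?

-12, -12, -7

The characteristic polynomial is p(λ) = det(λI - G).
Expanding the 3×3 determinant: p(λ) = λ^3 + 31λ^2 + 312λ + 1008.
Since p(-12) = 0, λ = -12 is a root.
Factor out (λ + 12): p(λ) = (λ + 12)·(λ^2 + 19λ + 84).
The quadratic factors as (λ + 12)·(λ + 7).
Eigenvalues: -12, -12, -7.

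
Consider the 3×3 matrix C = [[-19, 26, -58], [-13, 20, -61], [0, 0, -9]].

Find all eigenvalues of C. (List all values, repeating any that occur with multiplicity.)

Set up det(lambda·I - C) = 0.
Expanding along the first row, p(lambda) = lambda^3 + 8·lambda^2 - 51·lambda - 378.
Rational-root test: lambda = -6 gives p(-6) = 0.
Dividing by (lambda + 6) leaves lambda^2 + 2·lambda - 63.
The quadratic factors as (lambda + 9)·(lambda - 7).
Eigenvalues: -9, -6, 7.

-9, -6, 7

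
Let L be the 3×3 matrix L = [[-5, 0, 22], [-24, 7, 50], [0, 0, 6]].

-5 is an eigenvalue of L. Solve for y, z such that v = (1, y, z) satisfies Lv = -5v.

2, 0

We need (L + 5I)v = 0.
L + 5I = [[0, 0, 22], [-24, 12, 50], [0, 0, 11]].
Row 1: (0)·1 + (0)·y + (22)·z = 0
Row 2: (-24)·1 + (12)·y + (50)·z = 0
Row 3: (0)·1 + (0)·y + (11)·z = 0
Solving gives y = 2, z = 0.
Check: L·(1, 2, 0) = (-5, -10, 0) = -5·(1, 2, 0).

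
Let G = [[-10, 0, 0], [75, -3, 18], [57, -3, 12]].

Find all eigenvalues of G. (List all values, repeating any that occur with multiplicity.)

Compute the characteristic polynomial p(r) = det(rI - G).
Expanding along the first row, p(r) = r^3 + r^2 - 72r + 180.
Rational-root test: r = 3 gives p(3) = 0.
Factor out (r - 3): p(r) = (r - 3)·(r^2 + 4r - 60).
The quadratic factors as (r + 10)·(r - 6).
Eigenvalues: -10, 3, 6.

-10, 3, 6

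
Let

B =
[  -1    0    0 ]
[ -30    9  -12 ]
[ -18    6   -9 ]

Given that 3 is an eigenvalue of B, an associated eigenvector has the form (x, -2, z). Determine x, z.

0, -1

We need (B - 3I)v = 0.
B - 3I = [[-4, 0, 0], [-30, 6, -12], [-18, 6, -12]].
Row 1: (-4)·x + (0)·-2 + (0)·z = 0
Row 2: (-30)·x + (6)·-2 + (-12)·z = 0
Row 3: (-18)·x + (6)·-2 + (-12)·z = 0
Solving gives x = 0, z = -1.
Check: B·(0, -2, -1) = (0, -6, -3) = 3·(0, -2, -1).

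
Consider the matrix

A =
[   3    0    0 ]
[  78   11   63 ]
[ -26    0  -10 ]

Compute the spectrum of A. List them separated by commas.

Compute the characteristic polynomial p(lambda) = det(lambda·I - A).
Expanding the 3×3 determinant: p(lambda) = lambda^3 - 4·lambda^2 - 107·lambda + 330.
Rational-root test: lambda = 3 gives p(3) = 0.
Dividing by (lambda - 3) leaves lambda^2 - lambda - 110.
The quadratic factors as (lambda + 10)·(lambda - 11).
Eigenvalues: -10, 3, 11.

-10, 3, 11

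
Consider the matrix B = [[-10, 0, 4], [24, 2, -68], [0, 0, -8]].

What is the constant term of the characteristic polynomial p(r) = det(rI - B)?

p(0) = det(0·I − B) = det(−B) = (−1)^3·det(B).
det(B) = 160, so p(0) = -160.

-160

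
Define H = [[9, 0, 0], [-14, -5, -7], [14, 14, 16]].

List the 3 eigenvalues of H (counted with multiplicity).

The characteristic polynomial is p(s) = det(sI - H).
Expanding the 3×3 determinant: p(s) = s^3 - 20s^2 + 117s - 162.
Since p(9) = 0, s = 9 is a root.
Factor out (s - 9): p(s) = (s - 9)·(s^2 - 11s + 18).
The quadratic factors as (s - 2)·(s - 9).
Eigenvalues: 2, 9, 9.

2, 9, 9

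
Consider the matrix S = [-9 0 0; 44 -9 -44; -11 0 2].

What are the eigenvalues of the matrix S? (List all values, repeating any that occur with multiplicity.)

-9, -9, 2

The characteristic polynomial is p(r) = det(rI - S).
Cofactor expansion gives p(r) = r^3 + 16r^2 + 45r - 162.
Since p(2) = 0, r = 2 is a root.
Factor out (r - 2): p(r) = (r - 2)·(r^2 + 18r + 81).
The quadratic factor is (r + 9)^2.
Eigenvalues: -9, -9, 2.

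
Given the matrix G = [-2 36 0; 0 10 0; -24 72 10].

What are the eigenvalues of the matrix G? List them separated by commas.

The characteristic polynomial is p(μ) = det(μI - G).
Expanding the 3×3 determinant: p(μ) = μ^3 - 18μ^2 + 60μ + 200.
Since p(-2) = 0, μ = -2 is a root.
Dividing by (μ + 2) leaves μ^2 - 20μ + 100.
The quadratic factor is (μ - 10)^2.
Eigenvalues: -2, 10, 10.

-2, 10, 10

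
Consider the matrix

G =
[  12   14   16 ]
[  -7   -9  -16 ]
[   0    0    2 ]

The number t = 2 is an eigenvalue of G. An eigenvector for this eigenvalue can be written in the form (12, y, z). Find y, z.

-12, 3

We need (G - 2I)v = 0.
G - 2I = [[10, 14, 16], [-7, -11, -16], [0, 0, 0]].
Row 1: (10)·12 + (14)·y + (16)·z = 0
Row 2: (-7)·12 + (-11)·y + (-16)·z = 0
Row 3: (0)·12 + (0)·y + (0)·z = 0
Solving gives y = -12, z = 3.
Check: G·(12, -12, 3) = (24, -24, 6) = 2·(12, -12, 3).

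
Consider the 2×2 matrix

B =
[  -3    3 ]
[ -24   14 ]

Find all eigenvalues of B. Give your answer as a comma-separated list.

det(B - lambda·I) = (-3 - lambda)(14 - lambda) - (3)·(-24) = lambda^2 - 11·lambda + 30.
This factors as (lambda - 5)·(lambda - 6) = 0.
Eigenvalues: 5, 6.

5, 6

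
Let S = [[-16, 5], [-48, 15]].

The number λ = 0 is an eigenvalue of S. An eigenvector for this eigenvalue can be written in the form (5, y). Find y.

16

We need (S)v = 0.
S = [[-16, 5], [-48, 15]].
Row 1: (-16)·5 + (5)·y = 0
Row 2: (-48)·5 + (15)·y = 0
Solving gives y = 16.
Check: S·(5, 16) = (0, 0) = 0·(5, 16).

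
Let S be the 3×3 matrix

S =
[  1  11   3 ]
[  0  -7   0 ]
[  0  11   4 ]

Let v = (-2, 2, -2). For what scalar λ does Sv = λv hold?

Compute Sv: S·(-2, 2, -2) = (14, -14, 14).
Since Sv = λv, compare component 1: 14 = λ·-2, so λ = -7.

-7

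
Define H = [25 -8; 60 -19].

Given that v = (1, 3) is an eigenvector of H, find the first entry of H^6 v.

1

First find the eigenvalue: Hv = (1, 3) = 1·(1, 3), so λ = 1.
Then H^6 v = λ^6·v = 1^6·(1, 3) = 1·(1, 3) = (1, 3).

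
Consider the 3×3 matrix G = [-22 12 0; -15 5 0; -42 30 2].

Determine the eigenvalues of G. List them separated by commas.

Set up det(lambda·I - G) = 0.
Expanding the 3×3 determinant: p(lambda) = lambda^3 + 15·lambda^2 + 36·lambda - 140.
Try lambda = -7: p(-7) = 0, so -7 is a root.
Dividing by (lambda + 7) leaves lambda^2 + 8·lambda - 20.
The quadratic factors as (lambda + 10)·(lambda - 2).
Eigenvalues: -10, -7, 2.

-10, -7, 2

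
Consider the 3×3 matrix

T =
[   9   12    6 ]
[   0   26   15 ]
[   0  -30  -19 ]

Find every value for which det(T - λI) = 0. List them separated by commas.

Set up det(μI - T) = 0.
Expanding the 3×3 determinant: p(μ) = μ^3 - 16μ^2 + 19μ + 396.
Try μ = -4: p(-4) = 0, so -4 is a root.
Factor out (μ + 4): p(μ) = (μ + 4)·(μ^2 - 20μ + 99).
The quadratic factors as (μ - 9)·(μ - 11).
Eigenvalues: -4, 9, 11.

-4, 9, 11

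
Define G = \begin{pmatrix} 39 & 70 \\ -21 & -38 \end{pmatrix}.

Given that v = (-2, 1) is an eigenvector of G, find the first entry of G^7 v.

First find the eigenvalue: Gv = (-8, 4) = 4·(-2, 1), so λ = 4.
Then G^7 v = λ^7·v = 4^7·(-2, 1) = 16384·(-2, 1) = (-32768, 16384).

-32768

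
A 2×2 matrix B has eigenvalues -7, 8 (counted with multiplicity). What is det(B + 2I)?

-50

If B has eigenvalues -7, 8, then B + 2I has eigenvalues -5, 10.
det(B + 2I) = (-5) · (10) = -50.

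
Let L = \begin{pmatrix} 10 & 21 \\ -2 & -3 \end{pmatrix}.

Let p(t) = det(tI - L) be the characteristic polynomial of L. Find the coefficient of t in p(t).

-7

The coefficient of t of det(tI - L) is −trace(L).
trace(L) = (10) + (-3) = 7, so the coefficient is -7.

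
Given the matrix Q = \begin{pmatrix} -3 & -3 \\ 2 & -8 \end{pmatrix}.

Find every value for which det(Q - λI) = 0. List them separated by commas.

det(Q - rI) = (-3 - r)(-8 - r) - (-3)·(2) = r^2 + 11r + 30.
This factors as (r + 6)·(r + 5) = 0.
Eigenvalues: -6, -5.

-6, -5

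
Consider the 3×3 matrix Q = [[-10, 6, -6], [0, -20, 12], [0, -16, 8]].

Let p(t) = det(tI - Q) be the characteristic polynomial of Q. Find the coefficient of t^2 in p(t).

22

The coefficient of t^2 of det(tI - Q) is −trace(Q).
trace(Q) = (-10) + (-20) + (8) = -22, so the coefficient is 22.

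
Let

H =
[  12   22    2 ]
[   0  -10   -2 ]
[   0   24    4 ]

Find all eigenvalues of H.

-4, -2, 12

The characteristic polynomial is p(s) = det(sI - H).
Expanding along the first row, p(s) = s^3 - 6s^2 - 64s - 96.
Since p(-2) = 0, s = -2 is a root.
Dividing by (s + 2) leaves s^2 - 8s - 48.
The quadratic factors as (s + 4)·(s - 12).
Eigenvalues: -4, -2, 12.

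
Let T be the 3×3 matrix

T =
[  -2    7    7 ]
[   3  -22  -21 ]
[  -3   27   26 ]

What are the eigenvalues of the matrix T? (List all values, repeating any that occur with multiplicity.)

Compute the characteristic polynomial p(λ) = det(λI - T).
Expanding the 3×3 determinant: p(λ) = λ^3 - 2λ^2 - 13λ - 10.
Since p(-1) = 0, λ = -1 is a root.
Dividing by (λ + 1) leaves λ^2 - 3λ - 10.
The quadratic factors as (λ + 2)·(λ - 5).
Eigenvalues: -2, -1, 5.

-2, -1, 5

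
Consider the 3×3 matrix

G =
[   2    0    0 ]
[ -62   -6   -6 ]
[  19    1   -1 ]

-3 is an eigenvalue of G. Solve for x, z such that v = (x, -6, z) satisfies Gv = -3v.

We need (G + 3I)v = 0.
G + 3I = [[5, 0, 0], [-62, -3, -6], [19, 1, 2]].
Row 1: (5)·x + (0)·-6 + (0)·z = 0
Row 2: (-62)·x + (-3)·-6 + (-6)·z = 0
Row 3: (19)·x + (1)·-6 + (2)·z = 0
Solving gives x = 0, z = 3.
Check: G·(0, -6, 3) = (0, 18, -9) = -3·(0, -6, 3).

0, 3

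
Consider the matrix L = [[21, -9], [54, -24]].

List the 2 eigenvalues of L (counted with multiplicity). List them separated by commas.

-6, 3

det(L - lambda·I) = (21 - lambda)(-24 - lambda) - (-9)·(54) = lambda^2 + 3·lambda - 18.
This factors as (lambda + 6)·(lambda - 3) = 0.
Eigenvalues: -6, 3.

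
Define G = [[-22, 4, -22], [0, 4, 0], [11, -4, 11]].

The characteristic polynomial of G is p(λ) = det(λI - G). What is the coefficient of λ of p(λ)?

-44

p(λ) = λ^3 + 7λ^2 - 44λ.
The coefficient of λ is -44.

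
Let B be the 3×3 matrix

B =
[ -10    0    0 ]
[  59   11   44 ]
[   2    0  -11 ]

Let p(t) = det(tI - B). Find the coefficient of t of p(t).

p(t) = t^3 + 10t^2 - 121t - 1210.
The coefficient of t is -121.

-121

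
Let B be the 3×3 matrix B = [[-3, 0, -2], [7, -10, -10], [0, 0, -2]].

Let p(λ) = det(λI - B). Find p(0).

60

p(0) = det(0·I − B) = det(−B) = (−1)^3·det(B).
det(B) = -60, so p(0) = 60.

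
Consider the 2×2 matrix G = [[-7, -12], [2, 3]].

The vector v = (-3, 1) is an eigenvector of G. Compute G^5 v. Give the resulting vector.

(729, -243)

First find the eigenvalue: Gv = (9, -3) = -3·(-3, 1), so λ = -3.
Then G^5 v = λ^5·v = (-3)^5·(-3, 1) = -243·(-3, 1) = (729, -243).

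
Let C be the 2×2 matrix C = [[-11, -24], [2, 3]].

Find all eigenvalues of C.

det(C - sI) = (-11 - s)(3 - s) - (-24)·(2) = s^2 + 8s + 15.
This factors as (s + 5)·(s + 3) = 0.
Eigenvalues: -5, -3.

-5, -3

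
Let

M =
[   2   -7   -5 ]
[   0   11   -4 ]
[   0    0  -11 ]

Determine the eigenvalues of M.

-11, 2, 11

M is upper triangular, so its eigenvalues are the diagonal entries.
Diagonal: 2, 11, -11.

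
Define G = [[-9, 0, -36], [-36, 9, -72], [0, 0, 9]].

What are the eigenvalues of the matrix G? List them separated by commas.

-9, 9, 9

The characteristic polynomial is p(t) = det(tI - G).
Cofactor expansion gives p(t) = t^3 - 9t^2 - 81t + 729.
Since p(9) = 0, t = 9 is a root.
Dividing by (t - 9) leaves t^2 - 81.
The quadratic factors as (t + 9)·(t - 9).
Eigenvalues: -9, 9, 9.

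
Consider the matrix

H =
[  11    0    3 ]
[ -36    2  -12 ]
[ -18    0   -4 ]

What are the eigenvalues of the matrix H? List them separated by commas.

2, 2, 5

Set up det(lambda·I - H) = 0.
Expanding the 3×3 determinant: p(lambda) = lambda^3 - 9·lambda^2 + 24·lambda - 20.
Since p(2) = 0, lambda = 2 is a root.
Factor out (lambda - 2): p(lambda) = (lambda - 2)·(lambda^2 - 7·lambda + 10).
The quadratic factors as (lambda - 2)·(lambda - 5).
Eigenvalues: 2, 2, 5.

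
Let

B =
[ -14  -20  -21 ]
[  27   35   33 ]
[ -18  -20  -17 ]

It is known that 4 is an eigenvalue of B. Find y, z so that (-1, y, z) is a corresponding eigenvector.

We need (B - 4I)v = 0.
B - 4I = [[-18, -20, -21], [27, 31, 33], [-18, -20, -21]].
Row 1: (-18)·-1 + (-20)·y + (-21)·z = 0
Row 2: (27)·-1 + (31)·y + (33)·z = 0
Row 3: (-18)·-1 + (-20)·y + (-21)·z = 0
Solving gives y = 3, z = -2.
Check: B·(-1, 3, -2) = (-4, 12, -8) = 4·(-1, 3, -2).

3, -2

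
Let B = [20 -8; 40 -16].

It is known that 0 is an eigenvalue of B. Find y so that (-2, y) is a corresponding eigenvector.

-5

We need (B)v = 0.
B = [[20, -8], [40, -16]].
Row 1: (20)·-2 + (-8)·y = 0
Row 2: (40)·-2 + (-16)·y = 0
Solving gives y = -5.
Check: B·(-2, -5) = (0, 0) = 0·(-2, -5).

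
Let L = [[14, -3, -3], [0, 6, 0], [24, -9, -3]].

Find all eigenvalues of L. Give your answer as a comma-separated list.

The characteristic polynomial is p(μ) = det(μI - L).
Expanding along the first row, p(μ) = μ^3 - 17μ^2 + 96μ - 180.
Try μ = 5: p(5) = 0, so 5 is a root.
Dividing by (μ - 5) leaves μ^2 - 12μ + 36.
The quadratic factor is (μ - 6)^2.
Eigenvalues: 5, 6, 6.

5, 6, 6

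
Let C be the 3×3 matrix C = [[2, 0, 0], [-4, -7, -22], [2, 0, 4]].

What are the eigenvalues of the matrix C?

-7, 2, 4

Compute the characteristic polynomial p(λ) = det(λI - C).
Cofactor expansion gives p(λ) = λ^3 + λ^2 - 34λ + 56.
Try λ = 2: p(2) = 0, so 2 is a root.
Factor out (λ - 2): p(λ) = (λ - 2)·(λ^2 + 3λ - 28).
The quadratic factors as (λ + 7)·(λ - 4).
Eigenvalues: -7, 2, 4.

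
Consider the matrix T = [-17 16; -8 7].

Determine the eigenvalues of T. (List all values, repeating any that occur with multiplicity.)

det(T - lambda·I) = (-17 - lambda)(7 - lambda) - (16)·(-8) = lambda^2 + 10·lambda + 9.
This factors as (lambda + 9)·(lambda + 1) = 0.
Eigenvalues: -9, -1.

-9, -1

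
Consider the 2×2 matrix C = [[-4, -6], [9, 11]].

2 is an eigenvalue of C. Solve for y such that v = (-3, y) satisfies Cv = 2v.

3

We need (C - 2I)v = 0.
C - 2I = [[-6, -6], [9, 9]].
Row 1: (-6)·-3 + (-6)·y = 0
Row 2: (9)·-3 + (9)·y = 0
Solving gives y = 3.
Check: C·(-3, 3) = (-6, 6) = 2·(-3, 3).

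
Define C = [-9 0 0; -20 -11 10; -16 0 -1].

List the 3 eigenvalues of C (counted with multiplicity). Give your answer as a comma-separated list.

-11, -9, -1

Compute the characteristic polynomial p(λ) = det(λI - C).
Expanding along the first row, p(λ) = λ^3 + 21λ^2 + 119λ + 99.
Since p(-1) = 0, λ = -1 is a root.
Factor out (λ + 1): p(λ) = (λ + 1)·(λ^2 + 20λ + 99).
The quadratic factors as (λ + 11)·(λ + 9).
Eigenvalues: -11, -9, -1.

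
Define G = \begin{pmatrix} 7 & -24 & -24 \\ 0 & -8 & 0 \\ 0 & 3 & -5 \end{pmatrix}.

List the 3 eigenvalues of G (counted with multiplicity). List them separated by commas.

-8, -5, 7

Set up det(tI - G) = 0.
Cofactor expansion gives p(t) = t^3 + 6t^2 - 51t - 280.
Rational-root test: t = -8 gives p(-8) = 0.
Dividing by (t + 8) leaves t^2 - 2t - 35.
The quadratic factors as (t + 5)·(t - 7).
Eigenvalues: -8, -5, 7.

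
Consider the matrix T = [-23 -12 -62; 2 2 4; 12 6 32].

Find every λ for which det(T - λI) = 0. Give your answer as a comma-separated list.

The characteristic polynomial is p(λ) = det(λI - T).
Expanding the 3×3 determinant: p(λ) = λ^3 - 11λ^2 + 26λ - 16.
Rational-root test: λ = 2 gives p(2) = 0.
Dividing by (λ - 2) leaves λ^2 - 9λ + 8.
The quadratic factors as (λ - 1)·(λ - 8).
Eigenvalues: 1, 2, 8.

1, 2, 8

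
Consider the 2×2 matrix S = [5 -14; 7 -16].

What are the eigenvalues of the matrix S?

det(S - lambda·I) = (5 - lambda)(-16 - lambda) - (-14)·(7) = lambda^2 + 11·lambda + 18.
This factors as (lambda + 9)·(lambda + 2) = 0.
Eigenvalues: -9, -2.

-9, -2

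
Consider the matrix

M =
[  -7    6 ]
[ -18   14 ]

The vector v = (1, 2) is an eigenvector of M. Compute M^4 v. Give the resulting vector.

First find the eigenvalue: Mv = (5, 10) = 5·(1, 2), so λ = 5.
Then M^4 v = λ^4·v = 5^4·(1, 2) = 625·(1, 2) = (625, 1250).

(625, 1250)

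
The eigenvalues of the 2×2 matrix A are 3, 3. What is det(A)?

9

det(A) is the product of the eigenvalues: (3) · (3) = 9.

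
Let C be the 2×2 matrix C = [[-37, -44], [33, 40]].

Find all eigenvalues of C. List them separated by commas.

det(C - sI) = (-37 - s)(40 - s) - (-44)·(33) = s^2 - 3s - 28.
This factors as (s + 4)·(s - 7) = 0.
Eigenvalues: -4, 7.

-4, 7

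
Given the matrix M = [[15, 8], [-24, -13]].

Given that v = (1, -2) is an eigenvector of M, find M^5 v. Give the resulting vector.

First find the eigenvalue: Mv = (-1, 2) = -1·(1, -2), so λ = -1.
Then M^5 v = λ^5·v = (-1)^5·(1, -2) = -1·(1, -2) = (-1, 2).

(-1, 2)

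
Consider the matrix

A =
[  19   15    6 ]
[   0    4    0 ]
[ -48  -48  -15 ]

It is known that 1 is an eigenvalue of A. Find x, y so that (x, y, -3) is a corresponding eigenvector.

1, 0

We need (A - 1I)v = 0.
A - 1I = [[18, 15, 6], [0, 3, 0], [-48, -48, -16]].
Row 1: (18)·x + (15)·y + (6)·-3 = 0
Row 2: (0)·x + (3)·y + (0)·-3 = 0
Row 3: (-48)·x + (-48)·y + (-16)·-3 = 0
Solving gives x = 1, y = 0.
Check: A·(1, 0, -3) = (1, 0, -3) = 1·(1, 0, -3).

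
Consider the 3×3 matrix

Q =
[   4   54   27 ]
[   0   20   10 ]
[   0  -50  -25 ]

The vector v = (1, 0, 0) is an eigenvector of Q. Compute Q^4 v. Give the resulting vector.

First find the eigenvalue: Qv = (4, 0, 0) = 4·(1, 0, 0), so λ = 4.
Then Q^4 v = λ^4·v = 4^4·(1, 0, 0) = 256·(1, 0, 0) = (256, 0, 0).

(256, 0, 0)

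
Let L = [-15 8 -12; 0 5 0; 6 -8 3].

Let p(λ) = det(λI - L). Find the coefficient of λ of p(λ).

p(λ) = λ^3 + 7λ^2 - 33λ - 135.
The coefficient of λ is -33.

-33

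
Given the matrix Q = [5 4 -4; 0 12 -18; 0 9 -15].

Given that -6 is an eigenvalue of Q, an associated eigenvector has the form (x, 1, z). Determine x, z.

0, 1

We need (Q + 6I)v = 0.
Q + 6I = [[11, 4, -4], [0, 18, -18], [0, 9, -9]].
Row 1: (11)·x + (4)·1 + (-4)·z = 0
Row 2: (0)·x + (18)·1 + (-18)·z = 0
Row 3: (0)·x + (9)·1 + (-9)·z = 0
Solving gives x = 0, z = 1.
Check: Q·(0, 1, 1) = (0, -6, -6) = -6·(0, 1, 1).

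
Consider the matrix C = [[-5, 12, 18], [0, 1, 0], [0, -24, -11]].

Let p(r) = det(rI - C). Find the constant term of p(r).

-55

p(r) = r^3 + 15r^2 + 39r - 55.
The constant term is -55.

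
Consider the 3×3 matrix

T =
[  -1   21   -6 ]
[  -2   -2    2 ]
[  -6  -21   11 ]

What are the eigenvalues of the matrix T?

The characteristic polynomial is p(lambda) = det(lambda·I - T).
Cofactor expansion gives p(lambda) = lambda^3 - 8·lambda^2 + 17·lambda - 10.
Rational-root test: lambda = 2 gives p(2) = 0.
Factor out (lambda - 2): p(lambda) = (lambda - 2)·(lambda^2 - 6·lambda + 5).
The quadratic factors as (lambda - 1)·(lambda - 5).
Eigenvalues: 1, 2, 5.

1, 2, 5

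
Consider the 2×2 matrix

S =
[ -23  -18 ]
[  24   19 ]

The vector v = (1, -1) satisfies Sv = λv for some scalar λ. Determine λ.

Compute Sv: S·(1, -1) = (-5, 5).
Since Sv = λv, compare component 1: -5 = λ·1, so λ = -5.

-5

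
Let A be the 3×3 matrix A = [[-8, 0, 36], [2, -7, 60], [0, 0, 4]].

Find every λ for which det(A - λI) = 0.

The characteristic polynomial is p(lambda) = det(lambda·I - A).
Expanding the 3×3 determinant: p(lambda) = lambda^3 + 11·lambda^2 - 4·lambda - 224.
Rational-root test: lambda = -7 gives p(-7) = 0.
Factor out (lambda + 7): p(lambda) = (lambda + 7)·(lambda^2 + 4·lambda - 32).
The quadratic factors as (lambda + 8)·(lambda - 4).
Eigenvalues: -8, -7, 4.

-8, -7, 4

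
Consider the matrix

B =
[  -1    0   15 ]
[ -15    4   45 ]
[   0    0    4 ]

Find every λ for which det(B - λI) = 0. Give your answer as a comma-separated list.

The characteristic polynomial is p(λ) = det(λI - B).
Expanding the 3×3 determinant: p(λ) = λ^3 - 7λ^2 + 8λ + 16.
Rational-root test: λ = 4 gives p(4) = 0.
Dividing by (λ - 4) leaves λ^2 - 3λ - 4.
The quadratic factors as (λ + 1)·(λ - 4).
Eigenvalues: -1, 4, 4.

-1, 4, 4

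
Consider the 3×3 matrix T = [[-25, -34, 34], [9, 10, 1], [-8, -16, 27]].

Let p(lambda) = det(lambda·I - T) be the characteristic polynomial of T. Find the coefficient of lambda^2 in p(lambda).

The coefficient of lambda^2 of det(lambda·I - T) is −trace(T).
trace(T) = (-25) + (10) + (27) = 12, so the coefficient is -12.

-12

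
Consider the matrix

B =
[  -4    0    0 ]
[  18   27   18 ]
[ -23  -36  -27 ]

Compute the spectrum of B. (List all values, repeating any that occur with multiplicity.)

The characteristic polynomial is p(s) = det(sI - B).
Expanding the 3×3 determinant: p(s) = s^3 + 4s^2 - 81s - 324.
Rational-root test: s = -4 gives p(-4) = 0.
Dividing by (s + 4) leaves s^2 - 81.
The quadratic factors as (s + 9)·(s - 9).
Eigenvalues: -9, -4, 9.

-9, -4, 9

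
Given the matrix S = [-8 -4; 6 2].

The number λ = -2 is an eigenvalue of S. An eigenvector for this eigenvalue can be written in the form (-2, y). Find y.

We need (S + 2I)v = 0.
S + 2I = [[-6, -4], [6, 4]].
Row 1: (-6)·-2 + (-4)·y = 0
Row 2: (6)·-2 + (4)·y = 0
Solving gives y = 3.
Check: S·(-2, 3) = (4, -6) = -2·(-2, 3).

3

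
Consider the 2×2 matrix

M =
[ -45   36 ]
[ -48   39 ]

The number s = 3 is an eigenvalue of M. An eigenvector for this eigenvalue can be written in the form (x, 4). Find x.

We need (M - 3I)v = 0.
M - 3I = [[-48, 36], [-48, 36]].
Row 1: (-48)·x + (36)·4 = 0
Row 2: (-48)·x + (36)·4 = 0
Solving gives x = 3.
Check: M·(3, 4) = (9, 12) = 3·(3, 4).

3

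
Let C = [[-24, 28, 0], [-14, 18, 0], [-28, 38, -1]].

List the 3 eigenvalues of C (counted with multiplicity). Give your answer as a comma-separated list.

Set up det(λI - C) = 0.
Cofactor expansion gives p(λ) = λ^3 + 7λ^2 - 34λ - 40.
Rational-root test: λ = 4 gives p(4) = 0.
Factor out (λ - 4): p(λ) = (λ - 4)·(λ^2 + 11λ + 10).
The quadratic factors as (λ + 10)·(λ + 1).
Eigenvalues: -10, -1, 4.

-10, -1, 4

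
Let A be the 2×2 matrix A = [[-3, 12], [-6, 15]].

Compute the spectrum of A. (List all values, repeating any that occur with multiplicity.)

3, 9

det(A - tI) = (-3 - t)(15 - t) - (12)·(-6) = t^2 - 12t + 27.
This factors as (t - 3)·(t - 9) = 0.
Eigenvalues: 3, 9.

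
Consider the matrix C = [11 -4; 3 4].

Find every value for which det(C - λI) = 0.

7, 8

det(C - tI) = (11 - t)(4 - t) - (-4)·(3) = t^2 - 15t + 56.
This factors as (t - 7)·(t - 8) = 0.
Eigenvalues: 7, 8.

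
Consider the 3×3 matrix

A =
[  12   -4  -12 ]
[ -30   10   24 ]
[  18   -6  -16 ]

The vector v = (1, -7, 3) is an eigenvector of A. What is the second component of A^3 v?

First find the eigenvalue: Av = (4, -28, 12) = 4·(1, -7, 3), so λ = 4.
Then A^3 v = λ^3·v = 4^3·(1, -7, 3) = 64·(1, -7, 3) = (64, -448, 192).

-448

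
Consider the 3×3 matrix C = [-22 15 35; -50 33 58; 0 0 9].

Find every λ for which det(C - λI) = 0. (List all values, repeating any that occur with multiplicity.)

3, 8, 9

Compute the characteristic polynomial p(λ) = det(λI - C).
Expanding along the first row, p(λ) = λ^3 - 20λ^2 + 123λ - 216.
Rational-root test: λ = 3 gives p(3) = 0.
Factor out (λ - 3): p(λ) = (λ - 3)·(λ^2 - 17λ + 72).
The quadratic factors as (λ - 8)·(λ - 9).
Eigenvalues: 3, 8, 9.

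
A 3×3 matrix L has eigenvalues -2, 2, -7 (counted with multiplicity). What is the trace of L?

trace(L) is the sum of the eigenvalues: (-2) + (2) + (-7) = -7.

-7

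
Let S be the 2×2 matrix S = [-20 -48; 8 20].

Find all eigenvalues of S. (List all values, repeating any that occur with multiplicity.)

det(S - μI) = (-20 - μ)(20 - μ) - (-48)·(8) = μ^2 - 16.
This factors as (μ + 4)·(μ - 4) = 0.
Eigenvalues: -4, 4.

-4, 4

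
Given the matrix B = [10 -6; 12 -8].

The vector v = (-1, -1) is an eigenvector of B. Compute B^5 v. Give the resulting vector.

First find the eigenvalue: Bv = (-4, -4) = 4·(-1, -1), so λ = 4.
Then B^5 v = λ^5·v = 4^5·(-1, -1) = 1024·(-1, -1) = (-1024, -1024).

(-1024, -1024)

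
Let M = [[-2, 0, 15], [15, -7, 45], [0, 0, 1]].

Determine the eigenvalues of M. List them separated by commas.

Set up det(lambda·I - M) = 0.
Cofactor expansion gives p(lambda) = lambda^3 + 8·lambda^2 + 5·lambda - 14.
Since p(1) = 0, lambda = 1 is a root.
Dividing by (lambda - 1) leaves lambda^2 + 9·lambda + 14.
The quadratic factors as (lambda + 7)·(lambda + 2).
Eigenvalues: -7, -2, 1.

-7, -2, 1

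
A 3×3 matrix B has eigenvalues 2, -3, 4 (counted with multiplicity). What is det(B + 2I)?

If B has eigenvalues 2, -3, 4, then B + 2I has eigenvalues 4, -1, 6.
det(B + 2I) = (4) · (-1) · (6) = -24.

-24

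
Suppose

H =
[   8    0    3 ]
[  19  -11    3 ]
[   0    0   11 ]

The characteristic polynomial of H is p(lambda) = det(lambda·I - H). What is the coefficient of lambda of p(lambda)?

p(lambda) = lambda^3 - 8·lambda^2 - 121·lambda + 968.
The coefficient of lambda is -121.

-121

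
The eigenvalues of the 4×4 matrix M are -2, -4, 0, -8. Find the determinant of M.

det(M) is the product of the eigenvalues: (-2) · (-4) · (0) · (-8) = 0.

0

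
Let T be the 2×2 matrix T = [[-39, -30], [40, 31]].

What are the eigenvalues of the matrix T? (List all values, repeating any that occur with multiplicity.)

det(T - rI) = (-39 - r)(31 - r) - (-30)·(40) = r^2 + 8r - 9.
This factors as (r + 9)·(r - 1) = 0.
Eigenvalues: -9, 1.

-9, 1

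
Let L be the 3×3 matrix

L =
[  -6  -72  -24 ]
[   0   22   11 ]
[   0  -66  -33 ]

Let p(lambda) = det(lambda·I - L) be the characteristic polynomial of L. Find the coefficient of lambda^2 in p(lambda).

The coefficient of lambda^2 of det(lambda·I - L) is −trace(L).
trace(L) = (-6) + (22) + (-33) = -17, so the coefficient is 17.

17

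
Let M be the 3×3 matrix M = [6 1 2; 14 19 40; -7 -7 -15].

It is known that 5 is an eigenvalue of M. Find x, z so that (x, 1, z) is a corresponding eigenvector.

We need (M - 5I)v = 0.
M - 5I = [[1, 1, 2], [14, 14, 40], [-7, -7, -20]].
Row 1: (1)·x + (1)·1 + (2)·z = 0
Row 2: (14)·x + (14)·1 + (40)·z = 0
Row 3: (-7)·x + (-7)·1 + (-20)·z = 0
Solving gives x = -1, z = 0.
Check: M·(-1, 1, 0) = (-5, 5, 0) = 5·(-1, 1, 0).

-1, 0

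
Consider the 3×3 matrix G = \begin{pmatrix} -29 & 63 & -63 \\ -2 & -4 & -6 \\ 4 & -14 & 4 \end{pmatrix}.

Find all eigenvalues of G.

-11, -10, -8

Set up det(lambda·I - G) = 0.
Cofactor expansion gives p(lambda) = lambda^3 + 29·lambda^2 + 278·lambda + 880.
Rational-root test: lambda = -11 gives p(-11) = 0.
Dividing by (lambda + 11) leaves lambda^2 + 18·lambda + 80.
The quadratic factors as (lambda + 10)·(lambda + 8).
Eigenvalues: -11, -10, -8.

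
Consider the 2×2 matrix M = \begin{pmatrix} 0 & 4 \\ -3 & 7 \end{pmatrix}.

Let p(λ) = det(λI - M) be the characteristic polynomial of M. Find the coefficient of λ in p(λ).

-7

The coefficient of λ of det(λI - M) is −trace(M).
trace(M) = (0) + (7) = 7, so the coefficient is -7.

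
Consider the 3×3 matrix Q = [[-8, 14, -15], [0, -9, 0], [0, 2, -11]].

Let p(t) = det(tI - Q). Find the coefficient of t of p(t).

p(t) = t^3 + 28t^2 + 259t + 792.
The coefficient of t is 259.

259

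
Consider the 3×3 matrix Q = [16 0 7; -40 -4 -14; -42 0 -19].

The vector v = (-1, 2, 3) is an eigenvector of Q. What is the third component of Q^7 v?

-234375

First find the eigenvalue: Qv = (5, -10, -15) = -5·(-1, 2, 3), so λ = -5.
Then Q^7 v = λ^7·v = (-5)^7·(-1, 2, 3) = -78125·(-1, 2, 3) = (78125, -156250, -234375).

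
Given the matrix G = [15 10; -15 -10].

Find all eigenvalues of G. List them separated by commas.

det(G - λI) = (15 - λ)(-10 - λ) - (10)·(-15) = λ^2 - 5λ.
This factors as λ·(λ - 5) = 0.
Eigenvalues: 0, 5.

0, 5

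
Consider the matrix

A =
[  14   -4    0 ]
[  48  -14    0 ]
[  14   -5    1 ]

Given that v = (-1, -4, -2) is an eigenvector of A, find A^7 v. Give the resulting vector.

First find the eigenvalue: Av = (2, 8, 4) = -2·(-1, -4, -2), so λ = -2.
Then A^7 v = λ^7·v = (-2)^7·(-1, -4, -2) = -128·(-1, -4, -2) = (128, 512, 256).

(128, 512, 256)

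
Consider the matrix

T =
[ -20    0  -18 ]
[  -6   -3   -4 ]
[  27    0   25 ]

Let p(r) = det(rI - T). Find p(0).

p(0) = det(0·I − T) = det(−T) = (−1)^3·det(T).
det(T) = 42, so p(0) = -42.

-42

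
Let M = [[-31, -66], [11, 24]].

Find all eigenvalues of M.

det(M - λI) = (-31 - λ)(24 - λ) - (-66)·(11) = λ^2 + 7λ - 18.
This factors as (λ + 9)·(λ - 2) = 0.
Eigenvalues: -9, 2.

-9, 2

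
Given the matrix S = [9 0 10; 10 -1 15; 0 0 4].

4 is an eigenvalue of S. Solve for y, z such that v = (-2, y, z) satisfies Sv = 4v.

We need (S - 4I)v = 0.
S - 4I = [[5, 0, 10], [10, -5, 15], [0, 0, 0]].
Row 1: (5)·-2 + (0)·y + (10)·z = 0
Row 2: (10)·-2 + (-5)·y + (15)·z = 0
Row 3: (0)·-2 + (0)·y + (0)·z = 0
Solving gives y = -1, z = 1.
Check: S·(-2, -1, 1) = (-8, -4, 4) = 4·(-2, -1, 1).

-1, 1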